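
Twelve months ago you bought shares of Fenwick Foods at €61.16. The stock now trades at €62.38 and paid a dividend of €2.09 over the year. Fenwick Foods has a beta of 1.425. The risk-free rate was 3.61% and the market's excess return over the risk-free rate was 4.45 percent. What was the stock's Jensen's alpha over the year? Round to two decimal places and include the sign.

-4.54%

Realised HPR = (P1 + D1 − P0) / P0 = (62.38 + 2.09 − 61.16) / 61.16 = 3.31 / 61.16 = 5.4120%
CAPM required = R_f + β·MRP = 3.61% + 1.425 × 4.45% = 9.95125%
α = realised − required = 5.4120% − 9.95125% = -4.54%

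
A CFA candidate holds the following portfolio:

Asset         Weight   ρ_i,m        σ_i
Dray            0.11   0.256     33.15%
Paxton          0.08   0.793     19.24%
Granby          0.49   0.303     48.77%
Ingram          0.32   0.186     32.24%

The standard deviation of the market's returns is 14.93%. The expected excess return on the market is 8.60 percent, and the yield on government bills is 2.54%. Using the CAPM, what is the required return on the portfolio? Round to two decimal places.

β_Dray = 0.256 × 33.15% / 14.93% = 0.5684
β_Paxton = 0.793 × 19.24% / 14.93% = 1.0219
β_Granby = 0.303 × 48.77% / 14.93% = 0.9898
β_Ingram = 0.186 × 32.24% / 14.93% = 0.4017
β_P = Σ w_i β_i = 0.11×0.5684 + 0.08×1.0219 + 0.49×0.9898 + 0.32×0.4017 = 0.7578
E(R_P) = R_f + β_P × MRP = 2.54% + 0.7578 × 8.60% = 9.06%

9.06%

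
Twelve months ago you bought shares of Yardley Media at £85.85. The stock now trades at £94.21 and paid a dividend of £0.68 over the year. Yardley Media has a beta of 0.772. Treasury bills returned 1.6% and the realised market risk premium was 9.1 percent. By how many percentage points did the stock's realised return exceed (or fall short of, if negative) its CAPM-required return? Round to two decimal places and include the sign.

+1.90%

Realised HPR = (P1 + D1 − P0) / P0 = (94.21 + 0.68 − 85.85) / 85.85 = 9.04 / 85.85 = 10.5300%
CAPM required = R_f + β·MRP = 1.6% + 0.772 × 9.1% = 8.6252%
α = realised − required = 10.5300% − 8.6252% = +1.90%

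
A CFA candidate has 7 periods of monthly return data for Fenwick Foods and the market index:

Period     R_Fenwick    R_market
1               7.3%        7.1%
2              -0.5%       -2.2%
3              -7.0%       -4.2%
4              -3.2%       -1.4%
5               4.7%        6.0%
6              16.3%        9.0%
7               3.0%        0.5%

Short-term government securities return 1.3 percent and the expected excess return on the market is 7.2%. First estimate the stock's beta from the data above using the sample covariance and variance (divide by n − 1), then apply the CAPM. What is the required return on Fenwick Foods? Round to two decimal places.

Mean R_i = (7.3 − 0.5 − 7.0 − 3.2 + 4.7 + 16.3 + 3.0) / 7 = 2.9429%
Mean R_m = (7.1 − 2.2 − 4.2 − 1.4 + 6.0 + 9.0 + 0.5) / 7 = 2.1143%
Σ(R_i − R̄_i)(R_m − R̄_m) = 219.6557  ⇒  Cov = 219.6557 / 6 = 36.6093
Σ(R_m − R̄_m)² = 160.8086  ⇒  Var(R_m) = 160.8086 / 6 = 26.8014
β = Cov / Var(R_m) = 36.6093 / 26.8014 = 1.3659
E(R) = R_f + β × MRP = 1.3% + 1.3659 × 7.2% = 11.13%

11.13%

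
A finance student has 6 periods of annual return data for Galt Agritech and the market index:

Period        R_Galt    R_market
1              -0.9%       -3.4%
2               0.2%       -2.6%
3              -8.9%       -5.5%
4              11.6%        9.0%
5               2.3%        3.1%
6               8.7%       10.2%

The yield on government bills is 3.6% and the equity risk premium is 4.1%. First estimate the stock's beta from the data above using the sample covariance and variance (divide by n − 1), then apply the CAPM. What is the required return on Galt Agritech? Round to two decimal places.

Mean R_i = (-0.9 + 0.2 − 8.9 + 11.6 + 2.3 + 8.7) / 6 = 2.1667%
Mean R_m = (-3.4 − 2.6 − 5.5 + 9.0 + 3.1 + 10.2) / 6 = 1.8000%
Σ(R_i − R̄_i)(R_m − R̄_m) = 228.3600  ⇒  Cov = 228.3600 / 5 = 45.6720
Σ(R_m − R̄_m)² = 223.7800  ⇒  Var(R_m) = 223.7800 / 5 = 44.7560
β = Cov / Var(R_m) = 45.6720 / 44.7560 = 1.0205
E(R) = R_f + β × MRP = 3.6% + 1.0205 × 4.1% = 7.78%

7.78%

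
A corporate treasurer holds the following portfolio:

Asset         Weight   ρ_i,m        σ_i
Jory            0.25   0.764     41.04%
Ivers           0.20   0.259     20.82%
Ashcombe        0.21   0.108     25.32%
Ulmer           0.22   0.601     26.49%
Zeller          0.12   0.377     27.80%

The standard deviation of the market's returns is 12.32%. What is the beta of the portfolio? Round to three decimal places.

β_Jory = 0.764 × 41.04% / 12.32% = 2.5450
β_Ivers = 0.259 × 20.82% / 12.32% = 0.4377
β_Ashcombe = 0.108 × 25.32% / 12.32% = 0.2220
β_Ulmer = 0.601 × 26.49% / 12.32% = 1.2922
β_Zeller = 0.377 × 27.80% / 12.32% = 0.8507
β_P = Σ w_i β_i = 0.25×2.5450 + 0.20×0.4377 + 0.21×0.2220 + 0.22×1.2922 + 0.12×0.8507 = 1.1568

1.157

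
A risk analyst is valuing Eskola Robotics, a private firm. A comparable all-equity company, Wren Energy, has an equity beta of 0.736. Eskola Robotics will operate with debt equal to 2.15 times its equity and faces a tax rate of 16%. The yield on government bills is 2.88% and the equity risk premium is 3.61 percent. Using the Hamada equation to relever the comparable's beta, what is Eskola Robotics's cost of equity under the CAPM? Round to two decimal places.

β_L = β_U × [1 + (1 − t)(D/E)] = 0.736 × [1 + (1 − 0.16) × 2.15]
    = 0.736 × [1 + 0.84 × 2.15] = 0.736 × 2.8060 = 2.0652
E(R) = R_f + β_L × MRP = 2.88% + 2.0652 × 3.61% = 10.34%

10.34%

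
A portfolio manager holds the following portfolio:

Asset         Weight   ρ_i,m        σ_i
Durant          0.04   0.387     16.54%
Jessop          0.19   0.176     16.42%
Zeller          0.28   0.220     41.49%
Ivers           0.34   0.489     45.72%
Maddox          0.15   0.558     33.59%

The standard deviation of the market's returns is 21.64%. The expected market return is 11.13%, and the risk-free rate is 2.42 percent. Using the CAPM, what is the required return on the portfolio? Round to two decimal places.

β_Durant = 0.387 × 16.54% / 21.64% = 0.2958
β_Jessop = 0.176 × 16.42% / 21.64% = 0.1335
β_Zeller = 0.220 × 41.49% / 21.64% = 0.4218
β_Ivers = 0.489 × 45.72% / 21.64% = 1.0331
β_Maddox = 0.558 × 33.59% / 21.64% = 0.8661
β_P = Σ w_i β_i = 0.04×0.2958 + 0.19×0.1335 + 0.28×0.4218 + 0.34×1.0331 + 0.15×0.8661 = 0.6365
MRP = 11.13% − 2.42% = 8.71%
E(R_P) = R_f + β_P × MRP = 2.42% + 0.6365 × 8.71% = 7.96%

7.96%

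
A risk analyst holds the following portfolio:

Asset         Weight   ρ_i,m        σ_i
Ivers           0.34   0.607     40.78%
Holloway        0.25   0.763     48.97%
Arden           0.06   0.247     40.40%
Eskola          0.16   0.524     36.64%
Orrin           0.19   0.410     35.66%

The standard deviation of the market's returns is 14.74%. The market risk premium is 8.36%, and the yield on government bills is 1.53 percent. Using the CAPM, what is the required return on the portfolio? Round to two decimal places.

β_Ivers = 0.607 × 40.78% / 14.74% = 1.6793
β_Holloway = 0.763 × 48.97% / 14.74% = 2.5349
β_Arden = 0.247 × 40.40% / 14.74% = 0.6770
β_Eskola = 0.524 × 36.64% / 14.74% = 1.3025
β_Orrin = 0.410 × 35.66% / 14.74% = 0.9919
β_P = Σ w_i β_i = 0.34×1.6793 + 0.25×2.5349 + 0.06×0.6770 + 0.16×1.3025 + 0.19×0.9919 = 1.6422
E(R_P) = R_f + β_P × MRP = 1.53% + 1.6422 × 8.36% = 15.26%

15.26%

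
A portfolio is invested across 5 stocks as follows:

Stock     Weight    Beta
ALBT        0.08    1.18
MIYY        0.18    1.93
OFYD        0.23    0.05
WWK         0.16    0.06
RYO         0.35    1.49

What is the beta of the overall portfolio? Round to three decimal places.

0.984

β_P = Σ w_i β_i = 0.08×1.18 + 0.18×1.93 + 0.23×0.05 + 0.16×0.06 + 0.35×1.49 = 0.9844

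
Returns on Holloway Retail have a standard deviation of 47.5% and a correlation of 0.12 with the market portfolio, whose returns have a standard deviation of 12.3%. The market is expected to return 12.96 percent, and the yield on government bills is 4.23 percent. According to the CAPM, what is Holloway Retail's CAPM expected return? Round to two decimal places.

8.28%

β = ρ × σ_i / σ_m = 0.12 × 47.5% / 12.3% = 0.4634
MRP = 12.96% − 4.23% = 8.73%
E(R) = 4.23% + 0.4634 × 8.73% = 8.28%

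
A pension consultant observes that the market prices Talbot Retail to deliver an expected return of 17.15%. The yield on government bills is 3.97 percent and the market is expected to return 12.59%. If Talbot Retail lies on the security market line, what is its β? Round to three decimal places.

1.529

MRP = 12.59% − 3.97% = 8.62%
β = (E(R) − R_f) / MRP = (17.15% − 3.97%) / 8.62% = 13.18% / 8.62% = 1.529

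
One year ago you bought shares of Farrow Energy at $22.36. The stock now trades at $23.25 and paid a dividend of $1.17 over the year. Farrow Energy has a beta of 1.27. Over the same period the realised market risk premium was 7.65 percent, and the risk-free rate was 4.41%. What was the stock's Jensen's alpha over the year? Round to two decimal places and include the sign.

-4.91%

Realised HPR = (P1 + D1 − P0) / P0 = (23.25 + 1.17 − 22.36) / 22.36 = 2.06 / 22.36 = 9.2129%
CAPM required = R_f + β·MRP = 4.41% + 1.27 × 7.65% = 14.1255%
α = realised − required = 9.2129% − 14.1255% = -4.91%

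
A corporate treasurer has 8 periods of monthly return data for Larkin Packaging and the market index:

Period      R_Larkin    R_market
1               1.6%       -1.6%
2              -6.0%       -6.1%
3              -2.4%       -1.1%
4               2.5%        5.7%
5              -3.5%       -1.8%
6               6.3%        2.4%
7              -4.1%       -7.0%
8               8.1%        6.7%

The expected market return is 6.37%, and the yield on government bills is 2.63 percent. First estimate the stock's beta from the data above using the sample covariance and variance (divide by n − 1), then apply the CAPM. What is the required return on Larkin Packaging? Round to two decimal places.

5.96%

Mean R_i = (1.6 − 6.0 − 2.4 + 2.5 − 3.5 + 6.3 − 4.1 + 8.1) / 8 = 0.3125%
Mean R_m = (-1.6 − 6.1 − 1.1 + 5.7 − 1.8 + 2.4 − 7.0 + 6.7) / 8 = -0.3500%
Σ(R_i − R̄_i)(R_m − R̄_m) = 156.1950  ⇒  Cov = 156.1950 / 7 = 22.3136
Σ(R_m − R̄_m)² = 175.3800  ⇒  Var(R_m) = 175.3800 / 7 = 25.0543
β = Cov / Var(R_m) = 22.3136 / 25.0543 = 0.8906
MRP = 6.37% − 2.63% = 3.74%
E(R) = R_f + β × MRP = 2.63% + 0.8906 × 3.74% = 5.96%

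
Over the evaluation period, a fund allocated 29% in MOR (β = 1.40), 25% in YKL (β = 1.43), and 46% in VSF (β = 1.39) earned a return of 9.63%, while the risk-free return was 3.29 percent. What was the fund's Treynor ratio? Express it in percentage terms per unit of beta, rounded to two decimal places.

β_P = 0.29×1.40 + 0.25×1.43 + 0.46×1.39 = 1.4029
Treynor = (R_P − R_f) / β_P = (9.63% − 3.29%) / 1.4029 = 6.34% / 1.4029 = 4.52%

4.52%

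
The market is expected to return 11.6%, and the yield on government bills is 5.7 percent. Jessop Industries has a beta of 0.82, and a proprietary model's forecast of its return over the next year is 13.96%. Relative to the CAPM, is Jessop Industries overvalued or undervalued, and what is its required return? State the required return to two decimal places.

MRP = 11.6% − 5.7% = 5.90%
Required return = R_f + β·MRP = 5.7% + 0.82 × 5.9% = 10.54%
Forecast 13.96% > required 10.54% → the stock plots above the SML → undervalued.

Undervalued; required return 10.54%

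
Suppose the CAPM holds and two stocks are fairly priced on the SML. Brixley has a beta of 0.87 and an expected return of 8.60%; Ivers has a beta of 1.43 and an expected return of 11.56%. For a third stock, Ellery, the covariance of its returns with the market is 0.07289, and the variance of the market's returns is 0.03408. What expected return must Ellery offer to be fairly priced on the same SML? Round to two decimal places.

MRP = (11.56% − 8.60%) / (1.43 − 0.87) = 5.2857%
R_f = 8.60% − 0.87 × 5.2857% = 4.0014%
β_Ellery = Cov / Var(R_m) = 0.07289 / 0.03408 = 2.1388
E(R_Ellery) = R_f + β × MRP = 4.0014% + 2.1388 × 5.2857% = 15.31%

15.31%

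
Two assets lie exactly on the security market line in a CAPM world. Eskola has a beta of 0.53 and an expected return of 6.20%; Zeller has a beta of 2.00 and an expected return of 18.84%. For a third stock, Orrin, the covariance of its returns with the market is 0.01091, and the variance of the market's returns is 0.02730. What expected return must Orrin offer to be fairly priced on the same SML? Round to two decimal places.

5.08%

MRP = (18.84% − 6.20%) / (2.00 − 0.53) = 8.5986%
R_f = 6.20% − 0.53 × 8.5986% = 1.6427%
β_Orrin = Cov / Var(R_m) = 0.01091 / 0.02730 = 0.3996
E(R_Orrin) = R_f + β × MRP = 1.6427% + 0.3996 × 8.5986% = 5.08%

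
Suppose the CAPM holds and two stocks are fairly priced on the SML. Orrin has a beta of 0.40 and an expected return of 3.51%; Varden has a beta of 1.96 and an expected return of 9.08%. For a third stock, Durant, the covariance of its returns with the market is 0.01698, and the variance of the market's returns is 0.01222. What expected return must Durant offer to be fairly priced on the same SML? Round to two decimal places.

7.04%

MRP = (9.08% − 3.51%) / (1.96 − 0.40) = 3.5705%
R_f = 3.51% − 0.40 × 3.5705% = 2.0818%
β_Durant = Cov / Var(R_m) = 0.01698 / 0.01222 = 1.3895
E(R_Durant) = R_f + β × MRP = 2.0818% + 1.3895 × 3.5705% = 7.04%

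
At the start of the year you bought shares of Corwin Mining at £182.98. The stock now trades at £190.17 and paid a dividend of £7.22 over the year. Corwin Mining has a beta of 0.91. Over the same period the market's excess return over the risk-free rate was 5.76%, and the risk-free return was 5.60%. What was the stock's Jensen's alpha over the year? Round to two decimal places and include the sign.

-2.97%

Realised HPR = (P1 + D1 − P0) / P0 = (190.17 + 7.22 − 182.98) / 182.98 = 14.41 / 182.98 = 7.8752%
CAPM required = R_f + β·MRP = 5.60% + 0.91 × 5.76% = 10.8416%
α = realised − required = 7.8752% − 10.8416% = -2.97%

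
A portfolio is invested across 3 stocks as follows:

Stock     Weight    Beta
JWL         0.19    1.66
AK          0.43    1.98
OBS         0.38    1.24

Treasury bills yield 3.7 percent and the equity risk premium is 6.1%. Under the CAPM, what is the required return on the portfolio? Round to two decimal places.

13.69%

β_P = Σ w_i β_i = 0.19×1.66 + 0.43×1.98 + 0.38×1.24 = 1.6380
E(R_P) = R_f + β_P × MRP = 3.7% + 1.6380 × 6.1% = 13.69%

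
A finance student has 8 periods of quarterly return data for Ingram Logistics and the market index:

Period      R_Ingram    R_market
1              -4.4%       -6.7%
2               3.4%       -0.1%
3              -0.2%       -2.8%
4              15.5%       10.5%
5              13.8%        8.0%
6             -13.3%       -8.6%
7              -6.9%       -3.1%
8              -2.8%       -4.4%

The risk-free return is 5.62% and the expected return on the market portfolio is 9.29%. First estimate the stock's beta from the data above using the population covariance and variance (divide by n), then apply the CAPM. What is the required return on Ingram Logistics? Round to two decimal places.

Mean R_i = (-4.4 + 3.4 − 0.2 + 15.5 + 13.8 − 13.3 − 6.9 − 2.8) / 8 = 0.6375%
Mean R_m = (-6.7 − 0.1 − 2.8 + 10.5 + 8.0 − 8.6 − 3.1 − 4.4) / 8 = -0.9000%
Σ(R_i − R̄_i)(R_m − R̄_m) = 455.5300  ⇒  Cov = 455.5300 / 8 = 56.9413
Σ(R_m − R̄_m)² = 323.4400  ⇒  Var(R_m) = 323.4400 / 8 = 40.4300
β = Cov / Var(R_m) = 56.9413 / 40.4300 = 1.4084
MRP = 9.29% − 5.62% = 3.67%
E(R) = R_f + β × MRP = 5.62% + 1.4084 × 3.67% = 10.79%

10.79%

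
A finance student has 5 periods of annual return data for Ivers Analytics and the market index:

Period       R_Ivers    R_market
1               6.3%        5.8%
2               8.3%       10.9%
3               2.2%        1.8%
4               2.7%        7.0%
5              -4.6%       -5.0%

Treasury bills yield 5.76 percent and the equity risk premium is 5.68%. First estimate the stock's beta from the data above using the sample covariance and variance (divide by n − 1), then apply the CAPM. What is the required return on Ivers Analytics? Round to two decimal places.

Mean R_i = (6.3 + 8.3 + 2.2 + 2.7 − 4.6) / 5 = 2.9800%
Mean R_m = (5.8 + 10.9 + 1.8 + 7.0 − 5.0) / 5 = 4.1000%
Σ(R_i − R̄_i)(R_m − R̄_m) = 111.7800  ⇒  Cov = 111.7800 / 4 = 27.9450
Σ(R_m − R̄_m)² = 145.6400  ⇒  Var(R_m) = 145.6400 / 4 = 36.4100
β = Cov / Var(R_m) = 27.9450 / 36.4100 = 0.7675
E(R) = R_f + β × MRP = 5.76% + 0.7675 × 5.68% = 10.12%

10.12%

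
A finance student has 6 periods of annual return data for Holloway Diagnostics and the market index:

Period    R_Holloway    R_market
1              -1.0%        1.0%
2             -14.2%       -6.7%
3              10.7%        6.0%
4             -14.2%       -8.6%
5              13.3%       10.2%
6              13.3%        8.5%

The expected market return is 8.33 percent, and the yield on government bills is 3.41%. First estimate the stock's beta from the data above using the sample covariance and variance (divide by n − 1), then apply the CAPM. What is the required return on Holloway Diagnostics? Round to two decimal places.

11.48%

Mean R_i = (-1.0 − 14.2 + 10.7 − 14.2 + 13.3 + 13.3) / 6 = 1.3167%
Mean R_m = (1.0 − 6.7 + 6.0 − 8.6 + 10.2 + 8.5) / 6 = 1.7333%
Σ(R_i − R̄_i)(R_m − R̄_m) = 515.4767  ⇒  Cov = 515.4767 / 5 = 103.0953
Σ(R_m − R̄_m)² = 314.1133  ⇒  Var(R_m) = 314.1133 / 5 = 62.8227
β = Cov / Var(R_m) = 103.0953 / 62.8227 = 1.6411
MRP = 8.33% − 3.41% = 4.92%
E(R) = R_f + β × MRP = 3.41% + 1.6411 × 4.92% = 11.48%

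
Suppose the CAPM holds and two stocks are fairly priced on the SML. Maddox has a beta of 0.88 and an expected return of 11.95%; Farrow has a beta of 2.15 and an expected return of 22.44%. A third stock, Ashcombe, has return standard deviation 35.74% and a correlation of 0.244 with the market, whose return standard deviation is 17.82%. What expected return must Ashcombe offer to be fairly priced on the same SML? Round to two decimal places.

8.72%

MRP = (22.44% − 11.95%) / (2.15 − 0.88) = 8.2598%
R_f = 11.95% − 0.88 × 8.2598% = 4.6814%
β_Ashcombe = ρ·σ_i/σ_m = 0.244 × 35.74 / 17.82 = 0.4894
E(R_Ashcombe) = R_f + β × MRP = 4.6814% + 0.4894 × 8.2598% = 8.72%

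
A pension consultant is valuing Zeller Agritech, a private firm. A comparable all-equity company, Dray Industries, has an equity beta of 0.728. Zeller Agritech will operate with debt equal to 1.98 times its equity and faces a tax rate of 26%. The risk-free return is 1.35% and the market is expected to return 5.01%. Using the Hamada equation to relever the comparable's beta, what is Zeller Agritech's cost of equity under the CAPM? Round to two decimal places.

7.92%

β_L = β_U × [1 + (1 − t)(D/E)] = 0.728 × [1 + (1 − 0.26) × 1.98]
    = 0.728 × [1 + 0.74 × 1.98] = 0.728 × 2.4652 = 1.7947
MRP = 5.01% − 1.35% = 3.66%
E(R) = R_f + β_L × MRP = 1.35% + 1.7947 × 3.66% = 7.92%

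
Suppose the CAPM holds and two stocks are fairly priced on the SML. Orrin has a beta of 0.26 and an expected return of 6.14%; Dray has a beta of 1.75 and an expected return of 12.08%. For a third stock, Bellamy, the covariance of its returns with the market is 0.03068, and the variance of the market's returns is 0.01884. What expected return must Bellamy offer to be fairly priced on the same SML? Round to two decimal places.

MRP = (12.08% − 6.14%) / (1.75 − 0.26) = 3.9866%
R_f = 6.14% − 0.26 × 3.9866% = 5.1035%
β_Bellamy = Cov / Var(R_m) = 0.03068 / 0.01884 = 1.6285
E(R_Bellamy) = R_f + β × MRP = 5.1035% + 1.6285 × 3.9866% = 11.60%

11.60%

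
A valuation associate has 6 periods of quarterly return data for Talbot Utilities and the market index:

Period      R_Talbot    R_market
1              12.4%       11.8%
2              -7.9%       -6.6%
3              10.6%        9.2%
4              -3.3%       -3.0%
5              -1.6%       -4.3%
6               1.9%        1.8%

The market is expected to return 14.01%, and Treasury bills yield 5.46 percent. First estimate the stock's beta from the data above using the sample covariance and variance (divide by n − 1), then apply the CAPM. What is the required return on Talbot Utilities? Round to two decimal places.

14.41%

Mean R_i = (12.4 − 7.9 + 10.6 − 3.3 − 1.6 + 1.9) / 6 = 2.0167%
Mean R_m = (11.8 − 6.6 + 9.2 − 3.0 − 4.3 + 1.8) / 6 = 1.4833%
Σ(R_i − R̄_i)(R_m − R̄_m) = 298.2317  ⇒  Cov = 298.2317 / 5 = 59.6463
Σ(R_m − R̄_m)² = 284.9683  ⇒  Var(R_m) = 284.9683 / 5 = 56.9937
β = Cov / Var(R_m) = 59.6463 / 56.9937 = 1.0465
MRP = 14.01% − 5.46% = 8.55%
E(R) = R_f + β × MRP = 5.46% + 1.0465 × 8.55% = 14.41%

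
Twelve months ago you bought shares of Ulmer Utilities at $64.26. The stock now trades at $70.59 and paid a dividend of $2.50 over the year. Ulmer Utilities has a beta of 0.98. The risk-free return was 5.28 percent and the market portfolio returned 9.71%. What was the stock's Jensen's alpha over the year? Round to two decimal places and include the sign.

+4.12%

Realised HPR = (P1 + D1 − P0) / P0 = (70.59 + 2.50 − 64.26) / 64.26 = 8.83 / 64.26 = 13.7411%
MRP = 9.71% − 5.28% = 4.43%
CAPM required = R_f + β·MRP = 5.28% + 0.98 × 4.43% = 9.6214%
α = realised − required = 13.7411% − 9.6214% = +4.12%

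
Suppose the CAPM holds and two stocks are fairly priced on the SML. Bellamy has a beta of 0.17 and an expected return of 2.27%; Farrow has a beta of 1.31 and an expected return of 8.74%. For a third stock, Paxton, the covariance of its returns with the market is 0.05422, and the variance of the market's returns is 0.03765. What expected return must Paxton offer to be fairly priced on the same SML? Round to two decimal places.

MRP = (8.74% − 2.27%) / (1.31 − 0.17) = 5.6754%
R_f = 2.27% − 0.17 × 5.6754% = 1.3052%
β_Paxton = Cov / Var(R_m) = 0.05422 / 0.03765 = 1.4401
E(R_Paxton) = R_f + β × MRP = 1.3052% + 1.4401 × 5.6754% = 9.48%

9.48%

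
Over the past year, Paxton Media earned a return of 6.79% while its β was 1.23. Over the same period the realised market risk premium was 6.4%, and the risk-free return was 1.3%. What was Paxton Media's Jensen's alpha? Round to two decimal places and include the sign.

-2.38%

CAPM benchmark = R_f + β(R_m − R_f) = 1.3% + 1.23 × 6.4% = 9.1720%
α = actual − benchmark = 6.79% − 9.1720% = -2.38%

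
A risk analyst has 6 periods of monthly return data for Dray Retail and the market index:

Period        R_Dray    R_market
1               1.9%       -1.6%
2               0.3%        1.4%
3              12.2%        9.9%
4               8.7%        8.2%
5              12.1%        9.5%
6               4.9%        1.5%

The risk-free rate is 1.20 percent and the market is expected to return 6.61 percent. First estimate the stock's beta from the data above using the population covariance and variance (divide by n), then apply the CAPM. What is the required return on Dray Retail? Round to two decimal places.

Mean R_i = (1.9 + 0.3 + 12.2 + 8.7 + 12.1 + 4.9) / 6 = 6.6833%
Mean R_m = (-1.6 + 1.4 + 9.9 + 8.2 + 9.5 + 1.5) / 6 = 4.8167%
Σ(R_i − R̄_i)(R_m − R̄_m) = 118.6517  ⇒  Cov = 118.6517 / 6 = 19.7753
Σ(R_m − R̄_m)² = 123.0683  ⇒  Var(R_m) = 123.0683 / 6 = 20.5114
β = Cov / Var(R_m) = 19.7753 / 20.5114 = 0.9641
MRP = 6.61% − 1.20% = 5.41%
E(R) = R_f + β × MRP = 1.20% + 0.9641 × 5.41% = 6.42%

6.42%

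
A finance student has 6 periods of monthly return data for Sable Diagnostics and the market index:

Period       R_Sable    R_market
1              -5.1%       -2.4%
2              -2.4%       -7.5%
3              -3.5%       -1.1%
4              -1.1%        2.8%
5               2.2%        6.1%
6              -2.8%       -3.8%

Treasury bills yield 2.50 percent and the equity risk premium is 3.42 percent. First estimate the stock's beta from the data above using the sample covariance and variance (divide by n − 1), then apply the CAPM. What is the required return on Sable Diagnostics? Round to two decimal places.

Mean R_i = (-5.1 − 2.4 − 3.5 − 1.1 + 2.2 − 2.8) / 6 = -2.1167%
Mean R_m = (-2.4 − 7.5 − 1.1 + 2.8 + 6.1 − 3.8) / 6 = -0.9833%
Σ(R_i − R̄_i)(R_m − R̄_m) = 42.5817  ⇒  Cov = 42.5817 / 5 = 8.5163
Σ(R_m − R̄_m)² = 116.9083  ⇒  Var(R_m) = 116.9083 / 5 = 23.3817
β = Cov / Var(R_m) = 8.5163 / 23.3817 = 0.3642
E(R) = R_f + β × MRP = 2.50% + 0.3642 × 3.42% = 3.75%

3.75%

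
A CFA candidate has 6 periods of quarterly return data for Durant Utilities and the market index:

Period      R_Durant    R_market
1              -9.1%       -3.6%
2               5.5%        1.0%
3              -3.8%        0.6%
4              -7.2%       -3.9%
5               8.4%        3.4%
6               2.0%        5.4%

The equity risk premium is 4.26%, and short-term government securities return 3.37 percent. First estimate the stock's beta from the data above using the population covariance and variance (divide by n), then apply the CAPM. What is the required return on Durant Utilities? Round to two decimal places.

9.89%

Mean R_i = (-9.1 + 5.5 − 3.8 − 7.2 + 8.4 + 2.0) / 6 = -0.7000%
Mean R_m = (-3.6 + 1.0 + 0.6 − 3.9 + 3.4 + 5.4) / 6 = 0.4833%
Σ(R_i − R̄_i)(R_m − R̄_m) = 105.4500  ⇒  Cov = 105.4500 / 6 = 17.5750
Σ(R_m − R̄_m)² = 68.8483  ⇒  Var(R_m) = 68.8483 / 6 = 11.4747
β = Cov / Var(R_m) = 17.5750 / 11.4747 = 1.5316
E(R) = R_f + β × MRP = 3.37% + 1.5316 × 4.26% = 9.89%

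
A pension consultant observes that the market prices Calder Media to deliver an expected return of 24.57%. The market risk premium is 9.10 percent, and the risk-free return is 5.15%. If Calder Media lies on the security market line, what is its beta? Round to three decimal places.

β = (E(R) − R_f) / MRP = (24.57% − 5.15%) / 9.10% = 19.42% / 9.10% = 2.134

2.134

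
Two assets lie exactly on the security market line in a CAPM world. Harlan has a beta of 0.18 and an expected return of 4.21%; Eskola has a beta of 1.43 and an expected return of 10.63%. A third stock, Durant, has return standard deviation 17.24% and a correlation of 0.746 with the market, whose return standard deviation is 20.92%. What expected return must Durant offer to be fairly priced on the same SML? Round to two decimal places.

6.44%

MRP = (10.63% − 4.21%) / (1.43 − 0.18) = 5.1360%
R_f = 4.21% − 0.18 × 5.1360% = 3.2855%
β_Durant = ρ·σ_i/σ_m = 0.746 × 17.24 / 20.92 = 0.6148
E(R_Durant) = R_f + β × MRP = 3.2855% + 0.6148 × 5.1360% = 6.44%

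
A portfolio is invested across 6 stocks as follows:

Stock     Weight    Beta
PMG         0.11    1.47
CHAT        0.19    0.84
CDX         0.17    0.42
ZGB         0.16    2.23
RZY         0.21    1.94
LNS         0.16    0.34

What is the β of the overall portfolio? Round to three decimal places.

β_P = Σ w_i β_i = 0.11×1.47 + 0.19×0.84 + 0.17×0.42 + 0.16×2.23 + 0.21×1.94 + 0.16×0.34 = 1.2113

1.211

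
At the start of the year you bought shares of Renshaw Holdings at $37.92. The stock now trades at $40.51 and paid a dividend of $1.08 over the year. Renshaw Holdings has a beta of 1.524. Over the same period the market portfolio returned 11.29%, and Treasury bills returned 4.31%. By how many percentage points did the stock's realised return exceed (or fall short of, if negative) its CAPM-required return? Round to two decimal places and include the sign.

Realised HPR = (P1 + D1 − P0) / P0 = (40.51 + 1.08 − 37.92) / 37.92 = 3.67 / 37.92 = 9.6783%
MRP = 11.29% − 4.31% = 6.98%
CAPM required = R_f + β·MRP = 4.31% + 1.524 × 6.98% = 14.94752%
α = realised − required = 9.6783% − 14.94752% = -5.27%

-5.27%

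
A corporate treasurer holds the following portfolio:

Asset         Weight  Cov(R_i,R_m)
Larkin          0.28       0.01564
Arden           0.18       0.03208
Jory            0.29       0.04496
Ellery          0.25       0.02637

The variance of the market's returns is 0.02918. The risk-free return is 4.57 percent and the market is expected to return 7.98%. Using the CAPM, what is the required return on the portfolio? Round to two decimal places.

8.05%

β_Larkin = 0.01564 / 0.02918 = 0.5360
β_Arden = 0.03208 / 0.02918 = 1.0994
β_Jory = 0.04496 / 0.02918 = 1.5408
β_Ellery = 0.02637 / 0.02918 = 0.9037
β_P = Σ w_i β_i = 0.28×0.5360 + 0.18×1.0994 + 0.29×1.5408 + 0.25×0.9037 = 1.0207
MRP = 7.98% − 4.57% = 3.41%
E(R_P) = R_f + β_P × MRP = 4.57% + 1.0207 × 3.41% = 8.05%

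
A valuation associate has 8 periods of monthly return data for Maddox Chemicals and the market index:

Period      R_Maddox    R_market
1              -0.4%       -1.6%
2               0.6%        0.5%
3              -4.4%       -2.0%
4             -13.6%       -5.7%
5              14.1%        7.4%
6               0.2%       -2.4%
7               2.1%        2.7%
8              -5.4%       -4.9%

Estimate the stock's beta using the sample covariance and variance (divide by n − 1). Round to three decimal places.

1.723

Mean R_i = (-0.4 + 0.6 − 4.4 − 13.6 + 14.1 + 0.2 + 2.1 − 5.4) / 8 = -0.8500%
Mean R_m = (-1.6 + 0.5 − 2.0 − 5.7 + 7.4 − 2.4 + 2.7 − 4.9) / 8 = -0.7500%
Σ(R_i − R̄_i)(R_m − R̄_m) = 218.1500  ⇒  Cov = 218.1500 / 7 = 31.1643
Σ(R_m − R̄_m)² = 126.6200  ⇒  Var(R_m) = 126.6200 / 7 = 18.0886
β = Cov / Var(R_m) = 31.1643 / 18.0886 = 1.7229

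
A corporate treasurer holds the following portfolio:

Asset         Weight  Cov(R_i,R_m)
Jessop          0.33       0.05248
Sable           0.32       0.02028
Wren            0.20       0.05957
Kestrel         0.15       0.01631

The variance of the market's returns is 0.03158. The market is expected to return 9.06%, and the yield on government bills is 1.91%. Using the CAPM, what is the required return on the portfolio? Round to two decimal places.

10.55%

β_Jessop = 0.05248 / 0.03158 = 1.6618
β_Sable = 0.02028 / 0.03158 = 0.6422
β_Wren = 0.05957 / 0.03158 = 1.8863
β_Kestrel = 0.01631 / 0.03158 = 0.5165
β_P = Σ w_i β_i = 0.33×1.6618 + 0.32×0.6422 + 0.20×1.8863 + 0.15×0.5165 = 1.2086
MRP = 9.06% − 1.91% = 7.15%
E(R_P) = R_f + β_P × MRP = 1.91% + 1.2086 × 7.15% = 10.55%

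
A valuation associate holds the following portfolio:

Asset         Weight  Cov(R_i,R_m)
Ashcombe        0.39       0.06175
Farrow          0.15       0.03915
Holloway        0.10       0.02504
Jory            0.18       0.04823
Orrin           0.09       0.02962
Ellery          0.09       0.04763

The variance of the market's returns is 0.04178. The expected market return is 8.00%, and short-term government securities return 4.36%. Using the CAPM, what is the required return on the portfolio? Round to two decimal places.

β_Ashcombe = 0.06175 / 0.04178 = 1.4780
β_Farrow = 0.03915 / 0.04178 = 0.9371
β_Holloway = 0.02504 / 0.04178 = 0.5993
β_Jory = 0.04823 / 0.04178 = 1.1544
β_Orrin = 0.02962 / 0.04178 = 0.7090
β_Ellery = 0.04763 / 0.04178 = 1.1400
β_P = Σ w_i β_i = 0.39×1.4780 + 0.15×0.9371 + 0.10×0.5993 + 0.18×1.1544 + 0.09×0.7090 + 0.09×1.1400 = 1.1511
MRP = 8.00% − 4.36% = 3.64%
E(R_P) = R_f + β_P × MRP = 4.36% + 1.1511 × 3.64% = 8.55%

8.55%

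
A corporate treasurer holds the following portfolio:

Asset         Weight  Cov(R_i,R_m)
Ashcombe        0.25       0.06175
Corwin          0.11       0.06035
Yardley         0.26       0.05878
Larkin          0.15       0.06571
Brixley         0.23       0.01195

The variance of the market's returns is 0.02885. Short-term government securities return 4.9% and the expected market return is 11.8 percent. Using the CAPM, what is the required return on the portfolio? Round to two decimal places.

16.85%

β_Ashcombe = 0.06175 / 0.02885 = 2.1404
β_Corwin = 0.06035 / 0.02885 = 2.0919
β_Yardley = 0.05878 / 0.02885 = 2.0374
β_Larkin = 0.06571 / 0.02885 = 2.2776
β_Brixley = 0.01195 / 0.02885 = 0.4142
β_P = Σ w_i β_i = 0.25×2.1404 + 0.11×2.0919 + 0.26×2.0374 + 0.15×2.2776 + 0.23×0.4142 = 1.7318
MRP = 11.8% − 4.9% = 6.90%
E(R_P) = R_f + β_P × MRP = 4.9% + 1.7318 × 6.9% = 16.85%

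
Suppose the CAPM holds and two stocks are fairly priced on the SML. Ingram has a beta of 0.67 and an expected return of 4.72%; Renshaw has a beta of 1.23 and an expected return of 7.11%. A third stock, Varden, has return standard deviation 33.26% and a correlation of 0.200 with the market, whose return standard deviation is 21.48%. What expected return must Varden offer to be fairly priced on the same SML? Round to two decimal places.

3.18%

MRP = (7.11% − 4.72%) / (1.23 − 0.67) = 4.2679%
R_f = 4.72% − 0.67 × 4.2679% = 1.8605%
β_Varden = ρ·σ_i/σ_m = 0.200 × 33.26 / 21.48 = 0.3097
E(R_Varden) = R_f + β × MRP = 1.8605% + 0.3097 × 4.2679% = 3.18%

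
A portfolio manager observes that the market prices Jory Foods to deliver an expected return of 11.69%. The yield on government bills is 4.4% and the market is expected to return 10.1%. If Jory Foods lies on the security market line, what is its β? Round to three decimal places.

1.279

MRP = 10.1% − 4.4% = 5.70%
β = (E(R) − R_f) / MRP = (11.69% − 4.4%) / 5.7% = 7.29% / 5.7% = 1.279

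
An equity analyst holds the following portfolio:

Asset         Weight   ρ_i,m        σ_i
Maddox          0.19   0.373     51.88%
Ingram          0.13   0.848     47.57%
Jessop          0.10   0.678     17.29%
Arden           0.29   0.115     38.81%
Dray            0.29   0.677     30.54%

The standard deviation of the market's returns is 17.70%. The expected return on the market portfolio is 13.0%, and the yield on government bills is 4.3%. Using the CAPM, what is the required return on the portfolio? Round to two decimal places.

12.84%

β_Maddox = 0.373 × 51.88% / 17.70% = 1.0933
β_Ingram = 0.848 × 47.57% / 17.70% = 2.2791
β_Jessop = 0.678 × 17.29% / 17.70% = 0.6623
β_Arden = 0.115 × 38.81% / 17.70% = 0.2522
β_Dray = 0.677 × 30.54% / 17.70% = 1.1681
β_P = Σ w_i β_i = 0.19×1.0933 + 0.13×2.2791 + 0.10×0.6623 + 0.29×0.2522 + 0.29×1.1681 = 0.9821
MRP = 13.0% − 4.3% = 8.70%
E(R_P) = R_f + β_P × MRP = 4.3% + 0.9821 × 8.7% = 12.84%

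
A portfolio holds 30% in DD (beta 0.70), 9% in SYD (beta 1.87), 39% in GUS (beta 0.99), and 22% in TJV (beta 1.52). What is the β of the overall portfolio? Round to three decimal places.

β_P = Σ w_i β_i = 0.30×0.70 + 0.09×1.87 + 0.39×0.99 + 0.22×1.52 = 1.0988

1.099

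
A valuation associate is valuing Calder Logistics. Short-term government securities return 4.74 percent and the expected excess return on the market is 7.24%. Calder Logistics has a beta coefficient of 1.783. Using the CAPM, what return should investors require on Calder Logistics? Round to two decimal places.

17.65%

E(R) = R_f + β × MRP = 4.74% + 1.783 × 7.24% = 17.65%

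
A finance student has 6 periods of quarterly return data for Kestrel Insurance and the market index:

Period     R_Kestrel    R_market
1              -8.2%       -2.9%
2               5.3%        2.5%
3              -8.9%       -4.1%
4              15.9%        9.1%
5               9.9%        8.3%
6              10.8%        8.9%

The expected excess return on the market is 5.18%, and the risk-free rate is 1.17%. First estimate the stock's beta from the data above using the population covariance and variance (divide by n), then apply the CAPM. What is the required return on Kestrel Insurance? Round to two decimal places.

Mean R_i = (-8.2 + 5.3 − 8.9 + 15.9 + 9.9 + 10.8) / 6 = 4.1333%
Mean R_m = (-2.9 + 2.5 − 4.1 + 9.1 + 8.3 + 8.9) / 6 = 3.6333%
Σ(R_i − R̄_i)(R_m − R̄_m) = 306.3933  ⇒  Cov = 306.3933 / 6 = 51.0656
Σ(R_m − R̄_m)² = 183.1733  ⇒  Var(R_m) = 183.1733 / 6 = 30.5289
β = Cov / Var(R_m) = 51.0656 / 30.5289 = 1.6727
E(R) = R_f + β × MRP = 1.17% + 1.6727 × 5.18% = 9.83%

9.83%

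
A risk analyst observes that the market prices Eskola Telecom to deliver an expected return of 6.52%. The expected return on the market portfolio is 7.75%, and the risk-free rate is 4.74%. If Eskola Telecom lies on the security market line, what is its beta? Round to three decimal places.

0.591

MRP = 7.75% − 4.74% = 3.01%
β = (E(R) − R_f) / MRP = (6.52% − 4.74%) / 3.01% = 1.78% / 3.01% = 0.591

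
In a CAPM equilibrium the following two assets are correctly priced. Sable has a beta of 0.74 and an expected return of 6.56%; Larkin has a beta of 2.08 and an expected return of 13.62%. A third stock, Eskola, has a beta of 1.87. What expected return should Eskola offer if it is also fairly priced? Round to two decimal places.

MRP (SML slope) = (13.62% − 6.56%) / (2.08 − 0.74) = 7.06% / 1.34 = 5.2687%
R_f (intercept) = 6.56% − 0.74 × 5.2687% = 2.6612%
E(R_Eskola) = R_f + β × MRP = 2.6612% + 1.87 × 5.2687% = 12.51%

12.51%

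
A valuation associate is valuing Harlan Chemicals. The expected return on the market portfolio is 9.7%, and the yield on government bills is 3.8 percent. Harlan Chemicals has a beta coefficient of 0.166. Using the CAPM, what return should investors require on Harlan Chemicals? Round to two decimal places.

Market risk premium = E(R_m) − R_f = 9.7% − 3.8% = 5.90%
E(R) = R_f + β × MRP = 3.8% + 0.166 × 5.9% = 4.78%

4.78%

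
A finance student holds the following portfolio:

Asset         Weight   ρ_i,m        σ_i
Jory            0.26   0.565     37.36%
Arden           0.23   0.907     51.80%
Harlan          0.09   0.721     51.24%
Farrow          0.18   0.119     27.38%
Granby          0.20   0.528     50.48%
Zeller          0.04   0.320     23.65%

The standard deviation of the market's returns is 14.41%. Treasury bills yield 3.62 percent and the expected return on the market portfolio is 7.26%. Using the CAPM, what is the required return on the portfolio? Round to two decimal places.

β_Jory = 0.565 × 37.36% / 14.41% = 1.4648
β_Arden = 0.907 × 51.80% / 14.41% = 3.2604
β_Harlan = 0.721 × 51.24% / 14.41% = 2.5638
β_Farrow = 0.119 × 27.38% / 14.41% = 0.2261
β_Granby = 0.528 × 50.48% / 14.41% = 1.8496
β_Zeller = 0.320 × 23.65% / 14.41% = 0.5252
β_P = Σ w_i β_i = 0.26×1.4648 + 0.23×3.2604 + 0.09×2.5638 + 0.18×0.2261 + 0.20×1.8496 + 0.04×0.5252 = 1.7931
MRP = 7.26% − 3.62% = 3.64%
E(R_P) = R_f + β_P × MRP = 3.62% + 1.7931 × 3.64% = 10.15%

10.15%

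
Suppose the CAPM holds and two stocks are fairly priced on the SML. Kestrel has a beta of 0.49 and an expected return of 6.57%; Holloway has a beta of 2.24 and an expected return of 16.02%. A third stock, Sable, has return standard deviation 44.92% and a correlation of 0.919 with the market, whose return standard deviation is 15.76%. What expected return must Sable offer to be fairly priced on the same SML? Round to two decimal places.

18.07%

MRP = (16.02% − 6.57%) / (2.24 − 0.49) = 5.4000%
R_f = 6.57% − 0.49 × 5.4000% = 3.9240%
β_Sable = ρ·σ_i/σ_m = 0.919 × 44.92 / 15.76 = 2.6194
E(R_Sable) = R_f + β × MRP = 3.9240% + 2.6194 × 5.4000% = 18.07%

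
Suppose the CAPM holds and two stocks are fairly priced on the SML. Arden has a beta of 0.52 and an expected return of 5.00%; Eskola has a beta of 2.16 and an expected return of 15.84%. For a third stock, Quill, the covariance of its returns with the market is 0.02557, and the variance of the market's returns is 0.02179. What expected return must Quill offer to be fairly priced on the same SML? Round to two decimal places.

MRP = (15.84% − 5.00%) / (2.16 − 0.52) = 6.6098%
R_f = 5.00% − 0.52 × 6.6098% = 1.5629%
β_Quill = Cov / Var(R_m) = 0.02557 / 0.02179 = 1.1735
E(R_Quill) = R_f + β × MRP = 1.5629% + 1.1735 × 6.6098% = 9.32%

9.32%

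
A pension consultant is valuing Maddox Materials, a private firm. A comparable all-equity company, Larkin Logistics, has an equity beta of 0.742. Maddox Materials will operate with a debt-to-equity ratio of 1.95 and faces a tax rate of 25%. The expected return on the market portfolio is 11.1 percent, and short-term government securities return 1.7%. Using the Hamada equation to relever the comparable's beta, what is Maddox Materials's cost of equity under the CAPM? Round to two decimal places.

18.88%

β_L = β_U × [1 + (1 − t)(D/E)] = 0.742 × [1 + (1 − 0.25) × 1.95]
    = 0.742 × [1 + 0.75 × 1.95] = 0.742 × 2.4625 = 1.8272
MRP = 11.1% − 1.7% = 9.40%
E(R) = R_f + β_L × MRP = 1.7% + 1.8272 × 9.4% = 18.88%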